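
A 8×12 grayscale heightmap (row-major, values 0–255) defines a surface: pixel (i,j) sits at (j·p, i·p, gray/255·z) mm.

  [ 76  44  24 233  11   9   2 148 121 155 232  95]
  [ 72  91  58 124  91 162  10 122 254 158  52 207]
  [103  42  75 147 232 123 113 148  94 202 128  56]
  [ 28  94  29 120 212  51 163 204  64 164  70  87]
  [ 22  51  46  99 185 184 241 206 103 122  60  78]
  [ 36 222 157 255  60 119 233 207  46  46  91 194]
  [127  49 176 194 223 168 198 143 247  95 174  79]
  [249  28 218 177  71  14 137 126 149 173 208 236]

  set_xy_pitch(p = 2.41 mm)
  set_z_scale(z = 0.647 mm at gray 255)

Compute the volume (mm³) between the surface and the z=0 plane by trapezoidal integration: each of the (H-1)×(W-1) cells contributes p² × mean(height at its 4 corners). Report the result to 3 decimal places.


145.089

height_mm = gray/255 × 0.647; cell vol = 2.41² × mean(4 corners)
unit = 2.41² × 0.647 / (4×255) = 0.00368416 mm³ per gray-sum
row 0: Σ corner-gray over 11 cells = 4652  → 17.1387
row 1: Σ corner-gray over 11 cells = 5290  → 19.4892
row 2: Σ corner-gray over 11 cells = 5224  → 19.2460
row 3: Σ corner-gray over 11 cells = 5151  → 18.9771
row 4: Σ corner-gray over 11 cells = 5796  → 21.3534
row 5: Σ corner-gray over 11 cells = 6642  → 24.4702
row 6: Σ corner-gray over 11 cells = 6627  → 24.4149
Σ rows: total corner-gray = 39382  → 145.0895 mm³


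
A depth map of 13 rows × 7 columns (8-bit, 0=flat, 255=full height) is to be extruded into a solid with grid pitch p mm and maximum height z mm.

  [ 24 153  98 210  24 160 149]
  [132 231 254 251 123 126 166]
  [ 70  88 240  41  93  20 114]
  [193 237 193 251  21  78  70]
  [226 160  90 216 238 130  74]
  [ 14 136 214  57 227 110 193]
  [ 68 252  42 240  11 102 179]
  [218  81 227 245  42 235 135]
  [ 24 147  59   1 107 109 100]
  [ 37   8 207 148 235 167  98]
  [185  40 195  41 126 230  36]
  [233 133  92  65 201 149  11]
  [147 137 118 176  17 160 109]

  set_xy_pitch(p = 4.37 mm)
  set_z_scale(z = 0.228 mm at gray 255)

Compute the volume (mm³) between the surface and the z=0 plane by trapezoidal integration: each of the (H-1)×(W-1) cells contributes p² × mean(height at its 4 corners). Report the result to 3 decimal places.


167.056

height_mm = gray/255 × 0.228; cell vol = 4.37² × mean(4 corners)
unit = 4.37² × 0.228 / (4×255) = 0.00426872 mm³ per gray-sum
row 0: Σ corner-gray over 6 cells = 3731  → 15.9266
row 1: Σ corner-gray over 6 cells = 3416  → 14.5819
row 2: Σ corner-gray over 6 cells = 2971  → 12.6824
row 3: Σ corner-gray over 6 cells = 3791  → 16.1827
row 4: Σ corner-gray over 6 cells = 3663  → 15.6363
row 5: Σ corner-gray over 6 cells = 3236  → 13.8136
row 6: Σ corner-gray over 6 cells = 3554  → 15.1710
row 7: Σ corner-gray over 6 cells = 2983  → 12.7336
row 8: Σ corner-gray over 6 cells = 2635  → 11.2481
row 9: Σ corner-gray over 6 cells = 3150  → 13.4465
row 10: Σ corner-gray over 6 cells = 3009  → 12.8446
row 11: Σ corner-gray over 6 cells = 2996  → 12.7891
Σ rows: total corner-gray = 39135  → 167.0563 mm³


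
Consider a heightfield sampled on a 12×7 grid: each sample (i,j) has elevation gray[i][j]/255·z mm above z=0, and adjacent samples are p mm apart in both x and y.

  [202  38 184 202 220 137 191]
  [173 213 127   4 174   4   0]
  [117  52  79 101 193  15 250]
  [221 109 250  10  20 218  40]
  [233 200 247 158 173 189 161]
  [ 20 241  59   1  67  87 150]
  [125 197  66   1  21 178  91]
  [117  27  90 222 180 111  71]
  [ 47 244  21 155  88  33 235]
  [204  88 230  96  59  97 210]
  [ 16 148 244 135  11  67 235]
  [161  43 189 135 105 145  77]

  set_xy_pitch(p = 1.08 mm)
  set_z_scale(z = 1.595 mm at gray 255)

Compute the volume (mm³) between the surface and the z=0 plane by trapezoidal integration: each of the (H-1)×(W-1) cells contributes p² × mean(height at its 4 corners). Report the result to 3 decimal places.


height_mm = gray/255 × 1.595; cell vol = 1.08² × mean(4 corners)
unit = 1.08² × 1.595 / (4×255) = 0.00182393 mm³ per gray-sum
row 0: Σ corner-gray over 6 cells = 3172  → 5.7855
row 1: Σ corner-gray over 6 cells = 2464  → 4.4942
row 2: Σ corner-gray over 6 cells = 2722  → 4.9647
row 3: Σ corner-gray over 6 cells = 3803  → 6.9364
row 4: Σ corner-gray over 6 cells = 3408  → 6.2160
row 5: Σ corner-gray over 6 cells = 2222  → 4.0528
row 6: Σ corner-gray over 6 cells = 2590  → 4.7240
row 7: Σ corner-gray over 6 cells = 2812  → 5.1289
row 8: Σ corner-gray over 6 cells = 2918  → 5.3222
row 9: Σ corner-gray over 6 cells = 3015  → 5.4991
row 10: Σ corner-gray over 6 cells = 2933  → 5.3496
Σ rows: total corner-gray = 32059  → 58.4734 mm³

58.473


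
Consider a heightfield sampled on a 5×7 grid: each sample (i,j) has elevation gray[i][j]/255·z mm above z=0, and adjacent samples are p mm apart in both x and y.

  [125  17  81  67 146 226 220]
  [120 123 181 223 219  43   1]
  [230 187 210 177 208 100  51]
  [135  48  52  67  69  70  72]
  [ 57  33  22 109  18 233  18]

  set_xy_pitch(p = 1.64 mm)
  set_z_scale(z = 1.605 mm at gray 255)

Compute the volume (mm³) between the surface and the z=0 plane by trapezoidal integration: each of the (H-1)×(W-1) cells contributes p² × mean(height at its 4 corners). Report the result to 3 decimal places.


height_mm = gray/255 × 1.605; cell vol = 1.64² × mean(4 corners)
unit = 1.64² × 1.605 / (4×255) = 0.00423216 mm³ per gray-sum
row 0: Σ corner-gray over 6 cells = 3118  → 13.1959
row 1: Σ corner-gray over 6 cells = 3744  → 15.8452
row 2: Σ corner-gray over 6 cells = 2864  → 12.1209
row 3: Σ corner-gray over 6 cells = 1724  → 7.2963
Σ rows: total corner-gray = 11450  → 48.4583 mm³

48.458


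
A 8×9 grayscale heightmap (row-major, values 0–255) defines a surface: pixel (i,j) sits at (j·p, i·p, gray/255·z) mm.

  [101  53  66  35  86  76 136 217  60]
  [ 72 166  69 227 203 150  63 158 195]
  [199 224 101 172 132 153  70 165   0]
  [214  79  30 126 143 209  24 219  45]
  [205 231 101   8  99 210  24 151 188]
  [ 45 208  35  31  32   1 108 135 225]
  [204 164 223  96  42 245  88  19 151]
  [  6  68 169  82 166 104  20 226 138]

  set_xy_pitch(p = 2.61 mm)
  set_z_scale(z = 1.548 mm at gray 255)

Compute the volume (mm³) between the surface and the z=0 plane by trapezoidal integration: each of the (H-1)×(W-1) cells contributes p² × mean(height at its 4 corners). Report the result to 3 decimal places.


282.599

height_mm = gray/255 × 1.548; cell vol = 2.61² × mean(4 corners)
unit = 2.61² × 1.548 / (4×255) = 0.0103384 mm³ per gray-sum
row 0: Σ corner-gray over 8 cells = 3838  → 39.6786
row 1: Σ corner-gray over 8 cells = 4572  → 47.2670
row 2: Σ corner-gray over 8 cells = 4152  → 42.9249
row 3: Σ corner-gray over 8 cells = 3960  → 40.9399
row 4: Σ corner-gray over 8 cells = 3411  → 35.2642
row 5: Σ corner-gray over 8 cells = 3479  → 35.9672
row 6: Σ corner-gray over 8 cells = 3923  → 40.5574
Σ rows: total corner-gray = 27335  → 282.5992 mm³


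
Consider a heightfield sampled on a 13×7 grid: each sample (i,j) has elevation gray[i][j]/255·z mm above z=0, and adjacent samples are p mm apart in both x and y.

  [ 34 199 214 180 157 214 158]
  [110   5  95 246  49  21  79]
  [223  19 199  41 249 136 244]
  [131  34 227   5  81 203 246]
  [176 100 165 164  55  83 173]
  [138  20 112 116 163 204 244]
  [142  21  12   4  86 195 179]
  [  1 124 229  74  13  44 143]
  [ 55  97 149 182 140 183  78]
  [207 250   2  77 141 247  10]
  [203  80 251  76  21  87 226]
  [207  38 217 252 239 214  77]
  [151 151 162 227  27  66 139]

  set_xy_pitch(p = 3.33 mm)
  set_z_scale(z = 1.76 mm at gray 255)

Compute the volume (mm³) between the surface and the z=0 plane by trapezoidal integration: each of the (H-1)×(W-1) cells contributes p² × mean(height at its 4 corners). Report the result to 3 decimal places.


696.623

height_mm = gray/255 × 1.76; cell vol = 3.33² × mean(4 corners)
unit = 3.33² × 1.76 / (4×255) = 0.0191338 mm³ per gray-sum
row 0: Σ corner-gray over 6 cells = 3141  → 60.0992
row 1: Σ corner-gray over 6 cells = 2776  → 53.1154
row 2: Σ corner-gray over 6 cells = 3232  → 61.8404
row 3: Σ corner-gray over 6 cells = 2960  → 56.6360
row 4: Σ corner-gray over 6 cells = 3095  → 59.2191
row 5: Σ corner-gray over 6 cells = 2569  → 49.1547
row 6: Σ corner-gray over 6 cells = 2069  → 39.5878
row 7: Σ corner-gray over 6 cells = 2747  → 52.5605
row 8: Σ corner-gray over 6 cells = 3286  → 62.8736
row 9: Σ corner-gray over 6 cells = 3110  → 59.5061
row 10: Σ corner-gray over 6 cells = 3663  → 70.0871
row 11: Σ corner-gray over 6 cells = 3760  → 71.9430
Σ rows: total corner-gray = 36408  → 696.6230 mm³


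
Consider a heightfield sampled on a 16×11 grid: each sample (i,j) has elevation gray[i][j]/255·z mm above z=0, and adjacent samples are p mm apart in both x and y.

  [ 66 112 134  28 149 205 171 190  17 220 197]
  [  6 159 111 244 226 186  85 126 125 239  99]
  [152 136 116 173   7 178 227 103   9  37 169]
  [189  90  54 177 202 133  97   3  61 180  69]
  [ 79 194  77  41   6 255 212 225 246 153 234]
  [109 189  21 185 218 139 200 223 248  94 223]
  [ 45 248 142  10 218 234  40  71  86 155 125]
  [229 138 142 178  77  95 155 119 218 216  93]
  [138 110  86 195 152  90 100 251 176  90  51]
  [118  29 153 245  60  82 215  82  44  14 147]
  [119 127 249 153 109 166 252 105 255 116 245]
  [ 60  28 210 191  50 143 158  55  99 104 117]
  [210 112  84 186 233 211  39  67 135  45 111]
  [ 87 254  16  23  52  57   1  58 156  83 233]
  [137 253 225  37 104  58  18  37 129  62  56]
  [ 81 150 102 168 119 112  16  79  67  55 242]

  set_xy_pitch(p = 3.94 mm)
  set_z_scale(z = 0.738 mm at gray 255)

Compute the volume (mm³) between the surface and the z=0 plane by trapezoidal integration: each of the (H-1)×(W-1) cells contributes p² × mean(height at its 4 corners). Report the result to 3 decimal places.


height_mm = gray/255 × 0.738; cell vol = 3.94² × mean(4 corners)
unit = 3.94² × 0.738 / (4×255) = 0.0112318 mm³ per gray-sum
row 0: Σ corner-gray over 10 cells = 5822  → 65.3914
row 1: Σ corner-gray over 10 cells = 5400  → 60.6516
row 2: Σ corner-gray over 10 cells = 4545  → 51.0484
row 3: Σ corner-gray over 10 cells = 5383  → 60.4607
row 4: Σ corner-gray over 10 cells = 6497  → 72.9729
row 5: Σ corner-gray over 10 cells = 5944  → 66.7617
row 6: Σ corner-gray over 10 cells = 5576  → 62.6284
row 7: Σ corner-gray over 10 cells = 5687  → 63.8751
row 8: Σ corner-gray over 10 cells = 4802  → 53.9350
row 9: Σ corner-gray over 10 cells = 5541  → 62.2353
row 10: Σ corner-gray over 10 cells = 5681  → 63.8077
row 11: Σ corner-gray over 10 cells = 4798  → 53.8901
row 12: Σ corner-gray over 10 cells = 4265  → 47.9035
row 13: Σ corner-gray over 10 cells = 3759  → 42.2203
row 14: Σ corner-gray over 10 cells = 4098  → 46.0278
Σ rows: total corner-gray = 77798  → 873.8101 mm³

873.810


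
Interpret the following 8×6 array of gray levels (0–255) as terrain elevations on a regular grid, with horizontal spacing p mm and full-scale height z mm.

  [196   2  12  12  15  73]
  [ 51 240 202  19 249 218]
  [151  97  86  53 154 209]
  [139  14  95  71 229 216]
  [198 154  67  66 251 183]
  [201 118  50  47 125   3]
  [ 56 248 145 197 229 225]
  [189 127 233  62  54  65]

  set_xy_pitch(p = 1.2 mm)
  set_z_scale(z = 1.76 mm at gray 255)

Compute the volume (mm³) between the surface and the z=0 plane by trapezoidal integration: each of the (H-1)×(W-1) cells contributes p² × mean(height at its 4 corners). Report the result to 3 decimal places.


height_mm = gray/255 × 1.76; cell vol = 1.2² × mean(4 corners)
unit = 1.2² × 1.76 / (4×255) = 0.00248471 mm³ per gray-sum
row 0: Σ corner-gray over 5 cells = 2040  → 5.0688
row 1: Σ corner-gray over 5 cells = 2829  → 7.0292
row 2: Σ corner-gray over 5 cells = 2313  → 5.7471
row 3: Σ corner-gray over 5 cells = 2630  → 6.5348
row 4: Σ corner-gray over 5 cells = 2341  → 5.8167
row 5: Σ corner-gray over 5 cells = 2803  → 6.9646
row 6: Σ corner-gray over 5 cells = 3125  → 7.7647
Σ rows: total corner-gray = 18081  → 44.9260 mm³

44.926


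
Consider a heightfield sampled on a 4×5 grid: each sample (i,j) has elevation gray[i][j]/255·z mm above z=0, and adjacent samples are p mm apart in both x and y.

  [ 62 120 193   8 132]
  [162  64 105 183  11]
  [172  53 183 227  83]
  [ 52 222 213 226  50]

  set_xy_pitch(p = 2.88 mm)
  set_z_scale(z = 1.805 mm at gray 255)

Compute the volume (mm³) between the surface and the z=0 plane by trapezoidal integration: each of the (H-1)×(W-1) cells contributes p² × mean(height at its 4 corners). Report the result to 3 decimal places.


93.586

height_mm = gray/255 × 1.805; cell vol = 2.88² × mean(4 corners)
unit = 2.88² × 1.805 / (4×255) = 0.0146778 mm³ per gray-sum
row 0: Σ corner-gray over 4 cells = 1713  → 25.1431
row 1: Σ corner-gray over 4 cells = 2058  → 30.2070
row 2: Σ corner-gray over 4 cells = 2605  → 38.2358
Σ rows: total corner-gray = 6376  → 93.5859 mm³


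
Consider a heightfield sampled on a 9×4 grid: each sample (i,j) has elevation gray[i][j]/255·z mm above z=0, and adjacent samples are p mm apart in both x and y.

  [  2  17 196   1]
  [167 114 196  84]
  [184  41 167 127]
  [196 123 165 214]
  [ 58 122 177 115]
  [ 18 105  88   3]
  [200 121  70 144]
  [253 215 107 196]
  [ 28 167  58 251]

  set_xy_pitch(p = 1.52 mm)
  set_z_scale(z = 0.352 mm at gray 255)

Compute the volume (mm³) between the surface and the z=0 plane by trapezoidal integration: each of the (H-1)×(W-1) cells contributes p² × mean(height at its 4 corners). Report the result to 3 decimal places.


height_mm = gray/255 × 0.352; cell vol = 1.52² × mean(4 corners)
unit = 1.52² × 0.352 / (4×255) = 0.000797315 mm³ per gray-sum
row 0: Σ corner-gray over 3 cells = 1300  → 1.0365
row 1: Σ corner-gray over 3 cells = 1598  → 1.2741
row 2: Σ corner-gray over 3 cells = 1713  → 1.3658
row 3: Σ corner-gray over 3 cells = 1757  → 1.4009
row 4: Σ corner-gray over 3 cells = 1178  → 0.9392
row 5: Σ corner-gray over 3 cells = 1133  → 0.9034
row 6: Σ corner-gray over 3 cells = 1819  → 1.4503
row 7: Σ corner-gray over 3 cells = 1822  → 1.4527
Σ rows: total corner-gray = 12320  → 9.8229 mm³

9.823


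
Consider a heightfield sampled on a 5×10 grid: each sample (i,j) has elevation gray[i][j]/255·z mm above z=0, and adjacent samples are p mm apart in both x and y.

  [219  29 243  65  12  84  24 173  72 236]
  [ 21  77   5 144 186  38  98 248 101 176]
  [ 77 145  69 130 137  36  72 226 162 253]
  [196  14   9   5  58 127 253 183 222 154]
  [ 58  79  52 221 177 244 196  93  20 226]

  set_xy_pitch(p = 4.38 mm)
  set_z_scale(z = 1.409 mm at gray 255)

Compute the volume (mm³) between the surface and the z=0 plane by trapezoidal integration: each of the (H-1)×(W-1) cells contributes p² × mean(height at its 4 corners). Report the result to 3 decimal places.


451.600

height_mm = gray/255 × 1.409; cell vol = 4.38² × mean(4 corners)
unit = 4.38² × 1.409 / (4×255) = 0.0265008 mm³ per gray-sum
row 0: Σ corner-gray over 9 cells = 3850  → 102.0281
row 1: Σ corner-gray over 9 cells = 4275  → 113.2909
row 2: Σ corner-gray over 9 cells = 4376  → 115.9675
row 3: Σ corner-gray over 9 cells = 4540  → 120.3136
Σ rows: total corner-gray = 17041  → 451.6002 mm³


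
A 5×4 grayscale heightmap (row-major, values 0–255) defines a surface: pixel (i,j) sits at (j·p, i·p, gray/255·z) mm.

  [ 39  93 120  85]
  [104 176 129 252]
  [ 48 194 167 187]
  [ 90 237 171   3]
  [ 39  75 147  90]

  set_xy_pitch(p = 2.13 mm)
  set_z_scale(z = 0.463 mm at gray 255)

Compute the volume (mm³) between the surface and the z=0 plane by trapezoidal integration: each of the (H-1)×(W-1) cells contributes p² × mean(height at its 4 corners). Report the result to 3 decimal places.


height_mm = gray/255 × 0.463; cell vol = 2.13² × mean(4 corners)
unit = 2.13² × 0.463 / (4×255) = 0.0020594 mm³ per gray-sum
row 0: Σ corner-gray over 3 cells = 1516  → 3.1220
row 1: Σ corner-gray over 3 cells = 1923  → 3.9602
row 2: Σ corner-gray over 3 cells = 1866  → 3.8428
row 3: Σ corner-gray over 3 cells = 1482  → 3.0520
Σ rows: total corner-gray = 6787  → 13.9771 mm³

13.977


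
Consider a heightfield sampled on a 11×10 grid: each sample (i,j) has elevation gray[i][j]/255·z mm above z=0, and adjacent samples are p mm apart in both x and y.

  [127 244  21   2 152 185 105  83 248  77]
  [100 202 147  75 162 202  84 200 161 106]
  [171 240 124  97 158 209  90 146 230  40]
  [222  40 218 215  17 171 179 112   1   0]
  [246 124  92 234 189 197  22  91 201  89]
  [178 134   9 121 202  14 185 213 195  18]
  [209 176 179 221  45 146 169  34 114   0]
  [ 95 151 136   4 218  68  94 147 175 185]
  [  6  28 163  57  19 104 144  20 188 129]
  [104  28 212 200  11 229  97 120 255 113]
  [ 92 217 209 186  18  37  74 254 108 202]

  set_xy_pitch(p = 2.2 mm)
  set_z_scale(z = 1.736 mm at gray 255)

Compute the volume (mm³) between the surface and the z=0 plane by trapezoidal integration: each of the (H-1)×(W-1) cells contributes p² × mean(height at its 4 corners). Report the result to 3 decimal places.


height_mm = gray/255 × 1.736; cell vol = 2.2² × mean(4 corners)
unit = 2.2² × 1.736 / (4×255) = 0.00823749 mm³ per gray-sum
row 0: Σ corner-gray over 9 cells = 4956  → 40.8250
row 1: Σ corner-gray over 9 cells = 5471  → 45.0673
row 2: Σ corner-gray over 9 cells = 4927  → 40.5861
row 3: Σ corner-gray over 9 cells = 4763  → 39.2352
row 4: Σ corner-gray over 9 cells = 4977  → 40.9980
row 5: Σ corner-gray over 9 cells = 4719  → 38.8727
row 6: Σ corner-gray over 9 cells = 4643  → 38.2467
row 7: Σ corner-gray over 9 cells = 3847  → 31.6896
row 8: Σ corner-gray over 9 cells = 4102  → 33.7902
row 9: Σ corner-gray over 9 cells = 5021  → 41.3604
Σ rows: total corner-gray = 47426  → 390.6712 mm³

390.671


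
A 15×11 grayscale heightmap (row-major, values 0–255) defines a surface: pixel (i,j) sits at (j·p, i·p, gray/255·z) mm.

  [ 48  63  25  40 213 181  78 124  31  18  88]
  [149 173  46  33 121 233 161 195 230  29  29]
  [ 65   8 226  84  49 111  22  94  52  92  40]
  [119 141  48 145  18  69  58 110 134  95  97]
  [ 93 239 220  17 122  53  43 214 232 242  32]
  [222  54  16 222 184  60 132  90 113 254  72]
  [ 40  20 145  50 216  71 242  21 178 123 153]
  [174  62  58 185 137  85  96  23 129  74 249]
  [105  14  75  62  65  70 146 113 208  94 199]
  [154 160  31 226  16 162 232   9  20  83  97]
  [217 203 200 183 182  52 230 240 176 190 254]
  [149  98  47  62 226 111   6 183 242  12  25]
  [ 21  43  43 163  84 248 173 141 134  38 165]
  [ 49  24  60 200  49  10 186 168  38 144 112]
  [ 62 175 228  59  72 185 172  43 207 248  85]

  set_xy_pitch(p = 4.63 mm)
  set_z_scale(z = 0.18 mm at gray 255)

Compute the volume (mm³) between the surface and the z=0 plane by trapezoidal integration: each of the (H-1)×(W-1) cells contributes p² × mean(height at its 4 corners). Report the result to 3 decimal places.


246.140

height_mm = gray/255 × 0.18; cell vol = 4.63² × mean(4 corners)
unit = 4.63² × 0.18 / (4×255) = 0.00378298 mm³ per gray-sum
row 0: Σ corner-gray over 10 cells = 4302  → 16.2744
row 1: Σ corner-gray over 10 cells = 4201  → 15.8923
row 2: Σ corner-gray over 10 cells = 3433  → 12.9870
row 3: Σ corner-gray over 10 cells = 4741  → 17.9351
row 4: Σ corner-gray over 10 cells = 5433  → 20.5529
row 5: Σ corner-gray over 10 cells = 4869  → 18.4193
row 6: Σ corner-gray over 10 cells = 4446  → 16.8191
row 7: Σ corner-gray over 10 cells = 4119  → 15.5821
row 8: Σ corner-gray over 10 cells = 4127  → 15.6124
row 9: Σ corner-gray over 10 cells = 5912  → 22.3650
row 10: Σ corner-gray over 10 cells = 5931  → 22.4369
row 11: Σ corner-gray over 10 cells = 4468  → 16.9024
row 12: Σ corner-gray over 10 cells = 4239  → 16.0361
row 13: Σ corner-gray over 10 cells = 4844  → 18.3248
Σ rows: total corner-gray = 65065  → 246.1397 mm³


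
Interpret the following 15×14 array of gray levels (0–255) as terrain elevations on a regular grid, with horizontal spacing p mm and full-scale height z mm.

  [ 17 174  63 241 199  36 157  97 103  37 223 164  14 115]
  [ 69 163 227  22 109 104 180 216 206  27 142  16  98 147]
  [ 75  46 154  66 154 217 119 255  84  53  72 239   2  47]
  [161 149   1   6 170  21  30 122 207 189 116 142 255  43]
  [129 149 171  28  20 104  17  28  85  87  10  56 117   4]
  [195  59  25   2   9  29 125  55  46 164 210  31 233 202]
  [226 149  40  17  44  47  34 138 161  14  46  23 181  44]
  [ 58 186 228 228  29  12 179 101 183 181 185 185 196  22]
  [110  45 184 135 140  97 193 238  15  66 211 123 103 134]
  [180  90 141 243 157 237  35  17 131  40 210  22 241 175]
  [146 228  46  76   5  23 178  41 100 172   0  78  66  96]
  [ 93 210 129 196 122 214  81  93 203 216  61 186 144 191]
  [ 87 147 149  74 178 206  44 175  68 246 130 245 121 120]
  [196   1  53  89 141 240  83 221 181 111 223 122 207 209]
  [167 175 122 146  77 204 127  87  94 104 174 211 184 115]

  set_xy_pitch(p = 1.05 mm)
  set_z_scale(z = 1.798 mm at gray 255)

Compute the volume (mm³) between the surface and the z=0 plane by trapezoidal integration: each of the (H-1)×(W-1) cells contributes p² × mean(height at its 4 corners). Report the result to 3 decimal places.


169.098

height_mm = gray/255 × 1.798; cell vol = 1.05² × mean(4 corners)
unit = 1.05² × 1.798 / (4×255) = 0.00194343 mm³ per gray-sum
row 0: Σ corner-gray over 13 cells = 6384  → 12.4068
row 1: Σ corner-gray over 13 cells = 6280  → 12.2047
row 2: Σ corner-gray over 13 cells = 6064  → 11.7849
row 3: Σ corner-gray over 13 cells = 4897  → 9.5170
row 4: Σ corner-gray over 13 cells = 4250  → 8.2596
row 5: Σ corner-gray over 13 cells = 4431  → 8.6113
row 6: Σ corner-gray over 13 cells = 5924  → 11.5129
row 7: Σ corner-gray over 13 cells = 7210  → 14.0121
row 8: Σ corner-gray over 13 cells = 6827  → 13.2678
row 9: Σ corner-gray over 13 cells = 5751  → 11.1766
row 10: Σ corner-gray over 13 cells = 6262  → 12.1697
row 11: Σ corner-gray over 13 cells = 7767  → 15.0946
row 12: Σ corner-gray over 13 cells = 7522  → 14.6185
row 13: Σ corner-gray over 13 cells = 7441  → 14.4610
Σ rows: total corner-gray = 87010  → 169.0975 mm³


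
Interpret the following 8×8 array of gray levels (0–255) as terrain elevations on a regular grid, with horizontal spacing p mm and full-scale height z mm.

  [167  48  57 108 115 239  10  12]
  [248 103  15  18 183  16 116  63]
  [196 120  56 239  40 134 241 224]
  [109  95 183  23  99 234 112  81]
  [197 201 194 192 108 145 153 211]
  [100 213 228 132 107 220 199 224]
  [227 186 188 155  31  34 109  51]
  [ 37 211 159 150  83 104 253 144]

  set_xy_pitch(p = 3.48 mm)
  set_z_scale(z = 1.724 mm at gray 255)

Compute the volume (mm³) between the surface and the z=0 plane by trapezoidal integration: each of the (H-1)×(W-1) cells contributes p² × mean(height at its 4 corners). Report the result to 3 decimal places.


544.147

height_mm = gray/255 × 1.724; cell vol = 3.48² × mean(4 corners)
unit = 3.48² × 1.724 / (4×255) = 0.020469 mm³ per gray-sum
row 0: Σ corner-gray over 7 cells = 2546  → 52.1139
row 1: Σ corner-gray over 7 cells = 3293  → 67.4043
row 2: Σ corner-gray over 7 cells = 3762  → 77.0042
row 3: Σ corner-gray over 7 cells = 4076  → 83.4314
row 4: Σ corner-gray over 7 cells = 4916  → 100.6254
row 5: Σ corner-gray over 7 cells = 4206  → 86.0924
row 6: Σ corner-gray over 7 cells = 3785  → 77.4750
Σ rows: total corner-gray = 26584  → 544.1466 mm³


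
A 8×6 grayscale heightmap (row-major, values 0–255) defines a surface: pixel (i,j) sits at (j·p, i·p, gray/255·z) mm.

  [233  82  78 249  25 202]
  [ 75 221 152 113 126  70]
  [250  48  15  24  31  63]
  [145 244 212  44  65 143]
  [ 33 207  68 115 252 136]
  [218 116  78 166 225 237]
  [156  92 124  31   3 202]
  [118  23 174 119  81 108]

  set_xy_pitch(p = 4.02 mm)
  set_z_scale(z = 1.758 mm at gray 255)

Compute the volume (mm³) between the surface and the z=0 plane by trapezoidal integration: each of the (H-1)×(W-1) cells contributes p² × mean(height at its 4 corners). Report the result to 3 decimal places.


height_mm = gray/255 × 1.758; cell vol = 4.02² × mean(4 corners)
unit = 4.02² × 1.758 / (4×255) = 0.0278529 mm³ per gray-sum
row 0: Σ corner-gray over 5 cells = 2672  → 74.4230
row 1: Σ corner-gray over 5 cells = 1918  → 53.4219
row 2: Σ corner-gray over 5 cells = 1967  → 54.7867
row 3: Σ corner-gray over 5 cells = 2871  → 79.9657
row 4: Σ corner-gray over 5 cells = 3078  → 85.7313
row 5: Σ corner-gray over 5 cells = 2483  → 69.1588
row 6: Σ corner-gray over 5 cells = 1878  → 52.3078
Σ rows: total corner-gray = 16867  → 469.7953 mm³

469.795


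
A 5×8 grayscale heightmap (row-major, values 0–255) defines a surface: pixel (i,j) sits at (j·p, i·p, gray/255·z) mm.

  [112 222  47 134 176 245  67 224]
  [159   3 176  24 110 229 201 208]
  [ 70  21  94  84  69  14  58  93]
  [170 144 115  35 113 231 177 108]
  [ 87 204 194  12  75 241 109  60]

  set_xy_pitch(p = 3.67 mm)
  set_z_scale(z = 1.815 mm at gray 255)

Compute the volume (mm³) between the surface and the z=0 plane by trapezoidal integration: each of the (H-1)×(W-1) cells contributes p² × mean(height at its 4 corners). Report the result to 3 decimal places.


314.995

height_mm = gray/255 × 1.815; cell vol = 3.67² × mean(4 corners)
unit = 3.67² × 1.815 / (4×255) = 0.0239667 mm³ per gray-sum
row 0: Σ corner-gray over 7 cells = 3971  → 95.1718
row 1: Σ corner-gray over 7 cells = 2696  → 64.6143
row 2: Σ corner-gray over 7 cells = 2751  → 65.9324
row 3: Σ corner-gray over 7 cells = 3725  → 89.2760
Σ rows: total corner-gray = 13143  → 314.9946 mm³


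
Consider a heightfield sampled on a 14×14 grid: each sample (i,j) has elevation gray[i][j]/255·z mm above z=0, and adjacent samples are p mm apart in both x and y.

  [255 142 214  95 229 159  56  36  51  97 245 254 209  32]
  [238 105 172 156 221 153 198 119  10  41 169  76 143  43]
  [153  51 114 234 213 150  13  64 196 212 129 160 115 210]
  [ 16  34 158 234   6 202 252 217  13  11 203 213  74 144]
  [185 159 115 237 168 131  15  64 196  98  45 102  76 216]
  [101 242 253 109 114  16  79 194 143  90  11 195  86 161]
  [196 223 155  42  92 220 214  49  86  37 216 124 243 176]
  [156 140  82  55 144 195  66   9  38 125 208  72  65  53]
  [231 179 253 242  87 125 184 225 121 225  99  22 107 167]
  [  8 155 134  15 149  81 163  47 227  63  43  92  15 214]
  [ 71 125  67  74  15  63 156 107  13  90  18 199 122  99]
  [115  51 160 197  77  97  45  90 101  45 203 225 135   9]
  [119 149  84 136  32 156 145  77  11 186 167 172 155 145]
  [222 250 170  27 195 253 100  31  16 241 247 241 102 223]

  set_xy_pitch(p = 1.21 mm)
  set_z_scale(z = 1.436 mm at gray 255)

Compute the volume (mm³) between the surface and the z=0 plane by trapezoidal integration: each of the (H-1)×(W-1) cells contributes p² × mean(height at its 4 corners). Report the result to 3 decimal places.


height_mm = gray/255 × 1.436; cell vol = 1.21² × mean(4 corners)
unit = 1.21² × 1.436 / (4×255) = 0.00206122 mm³ per gray-sum
row 0: Σ corner-gray over 13 cells = 7268  → 14.9810
row 1: Σ corner-gray over 13 cells = 7072  → 14.5770
row 2: Σ corner-gray over 13 cells = 7059  → 14.5502
row 3: Σ corner-gray over 13 cells = 6607  → 13.6185
row 4: Σ corner-gray over 13 cells = 6539  → 13.4783
row 5: Σ corner-gray over 13 cells = 7100  → 14.6347
row 6: Σ corner-gray over 13 cells = 6381  → 13.1527
row 7: Σ corner-gray over 13 cells = 6743  → 13.8988
row 8: Σ corner-gray over 13 cells = 6726  → 13.8638
row 9: Σ corner-gray over 13 cells = 4858  → 10.0134
row 10: Σ corner-gray over 13 cells = 5244  → 10.8091
row 11: Σ corner-gray over 13 cells = 6180  → 12.7384
row 12: Σ corner-gray over 13 cells = 7395  → 15.2427
Σ rows: total corner-gray = 85172  → 175.5585 mm³

175.558


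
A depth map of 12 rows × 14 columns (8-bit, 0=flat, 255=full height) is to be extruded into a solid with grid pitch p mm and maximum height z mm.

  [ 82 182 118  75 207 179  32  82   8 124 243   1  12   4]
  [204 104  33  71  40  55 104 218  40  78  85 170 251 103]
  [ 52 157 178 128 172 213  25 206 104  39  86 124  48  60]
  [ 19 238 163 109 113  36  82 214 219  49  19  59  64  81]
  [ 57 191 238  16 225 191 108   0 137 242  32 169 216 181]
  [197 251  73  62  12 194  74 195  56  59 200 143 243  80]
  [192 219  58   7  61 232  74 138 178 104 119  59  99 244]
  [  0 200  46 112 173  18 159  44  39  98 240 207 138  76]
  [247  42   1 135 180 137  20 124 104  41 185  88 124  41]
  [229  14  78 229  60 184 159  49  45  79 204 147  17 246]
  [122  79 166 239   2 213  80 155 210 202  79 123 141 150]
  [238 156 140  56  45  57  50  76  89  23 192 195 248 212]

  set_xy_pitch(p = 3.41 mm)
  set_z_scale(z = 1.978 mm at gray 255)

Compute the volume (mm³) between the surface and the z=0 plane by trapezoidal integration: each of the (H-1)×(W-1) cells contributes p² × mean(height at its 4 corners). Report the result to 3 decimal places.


height_mm = gray/255 × 1.978; cell vol = 3.41² × mean(4 corners)
unit = 3.41² × 1.978 / (4×255) = 0.0225494 mm³ per gray-sum
row 0: Σ corner-gray over 13 cells = 5417  → 122.1501
row 1: Σ corner-gray over 13 cells = 5877  → 132.5228
row 2: Σ corner-gray over 13 cells = 5902  → 133.0865
row 3: Σ corner-gray over 13 cells = 6598  → 148.7809
row 4: Σ corner-gray over 13 cells = 7169  → 161.6566
row 5: Σ corner-gray over 13 cells = 6533  → 147.3152
row 6: Σ corner-gray over 13 cells = 6156  → 138.8141
row 7: Σ corner-gray over 13 cells = 5674  → 127.9453
row 8: Σ corner-gray over 13 cells = 5655  → 127.5168
row 9: Σ corner-gray over 13 cells = 6655  → 150.0662
row 10: Σ corner-gray over 13 cells = 6754  → 152.2986
Σ rows: total corner-gray = 68390  → 1542.1531 mm³

1542.153


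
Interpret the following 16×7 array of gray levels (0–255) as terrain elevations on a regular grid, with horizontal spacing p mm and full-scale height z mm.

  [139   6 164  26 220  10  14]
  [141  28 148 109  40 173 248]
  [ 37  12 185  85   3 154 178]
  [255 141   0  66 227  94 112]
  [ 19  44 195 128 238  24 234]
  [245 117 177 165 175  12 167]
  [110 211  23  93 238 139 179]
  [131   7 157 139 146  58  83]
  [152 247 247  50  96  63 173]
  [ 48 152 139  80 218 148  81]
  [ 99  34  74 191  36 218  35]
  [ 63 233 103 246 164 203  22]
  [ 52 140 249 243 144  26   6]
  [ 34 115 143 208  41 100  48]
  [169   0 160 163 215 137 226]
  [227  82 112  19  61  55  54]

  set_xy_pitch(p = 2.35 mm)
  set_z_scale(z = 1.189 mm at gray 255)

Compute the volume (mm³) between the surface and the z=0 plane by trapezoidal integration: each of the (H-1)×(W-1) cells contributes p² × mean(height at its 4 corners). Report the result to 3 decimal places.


height_mm = gray/255 × 1.189; cell vol = 2.35² × mean(4 corners)
unit = 2.35² × 1.189 / (4×255) = 0.0064375 mm³ per gray-sum
row 0: Σ corner-gray over 6 cells = 2390  → 15.3856
row 1: Σ corner-gray over 6 cells = 2478  → 15.9521
row 2: Σ corner-gray over 6 cells = 2516  → 16.1968
row 3: Σ corner-gray over 6 cells = 2934  → 18.8876
row 4: Σ corner-gray over 6 cells = 3215  → 20.6966
row 5: Σ corner-gray over 6 cells = 3401  → 21.8939
row 6: Σ corner-gray over 6 cells = 2925  → 18.8297
row 7: Σ corner-gray over 6 cells = 2959  → 19.0486
row 8: Σ corner-gray over 6 cells = 3334  → 21.4626
row 9: Σ corner-gray over 6 cells = 2843  → 18.3018
row 10: Σ corner-gray over 6 cells = 3223  → 20.7481
row 11: Σ corner-gray over 6 cells = 3645  → 23.4647
row 12: Σ corner-gray over 6 cells = 2958  → 19.0421
row 13: Σ corner-gray over 6 cells = 3041  → 19.5764
row 14: Σ corner-gray over 6 cells = 2684  → 17.2783
Σ rows: total corner-gray = 44546  → 286.7650 mm³

286.765


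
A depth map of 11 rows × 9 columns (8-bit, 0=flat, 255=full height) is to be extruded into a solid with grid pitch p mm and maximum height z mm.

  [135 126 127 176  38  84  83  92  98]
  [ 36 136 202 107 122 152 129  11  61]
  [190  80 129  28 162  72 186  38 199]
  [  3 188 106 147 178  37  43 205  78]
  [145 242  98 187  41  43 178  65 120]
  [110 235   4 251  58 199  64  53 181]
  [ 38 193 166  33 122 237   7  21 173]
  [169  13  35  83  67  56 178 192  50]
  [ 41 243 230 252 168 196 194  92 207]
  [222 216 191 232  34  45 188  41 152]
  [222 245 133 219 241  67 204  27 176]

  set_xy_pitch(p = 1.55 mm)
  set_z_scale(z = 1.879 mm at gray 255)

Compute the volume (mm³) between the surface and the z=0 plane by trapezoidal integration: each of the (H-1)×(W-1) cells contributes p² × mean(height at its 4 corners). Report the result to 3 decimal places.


178.399

height_mm = gray/255 × 1.879; cell vol = 1.55² × mean(4 corners)
unit = 1.55² × 1.879 / (4×255) = 0.00442578 mm³ per gray-sum
row 0: Σ corner-gray over 8 cells = 3500  → 15.4902
row 1: Σ corner-gray over 8 cells = 3594  → 15.9063
row 2: Σ corner-gray over 8 cells = 3668  → 16.2338
row 3: Σ corner-gray over 8 cells = 3862  → 17.0924
row 4: Σ corner-gray over 8 cells = 3992  → 17.6677
row 5: Σ corner-gray over 8 cells = 3788  → 16.7649
row 6: Σ corner-gray over 8 cells = 3236  → 14.3218
row 7: Σ corner-gray over 8 cells = 4465  → 19.7611
row 8: Σ corner-gray over 8 cells = 5266  → 23.3062
row 9: Σ corner-gray over 8 cells = 4938  → 21.8545
Σ rows: total corner-gray = 40309  → 178.3988 mm³


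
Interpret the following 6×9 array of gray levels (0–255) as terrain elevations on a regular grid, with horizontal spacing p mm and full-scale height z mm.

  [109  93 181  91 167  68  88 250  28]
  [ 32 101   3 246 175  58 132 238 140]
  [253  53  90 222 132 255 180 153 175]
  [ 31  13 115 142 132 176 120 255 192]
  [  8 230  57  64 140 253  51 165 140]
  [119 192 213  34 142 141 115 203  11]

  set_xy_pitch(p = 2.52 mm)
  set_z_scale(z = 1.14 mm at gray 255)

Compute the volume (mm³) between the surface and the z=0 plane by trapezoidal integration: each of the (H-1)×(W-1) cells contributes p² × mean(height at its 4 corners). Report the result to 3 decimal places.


155.925

height_mm = gray/255 × 1.14; cell vol = 2.52² × mean(4 corners)
unit = 2.52² × 1.14 / (4×255) = 0.00709751 mm³ per gray-sum
row 0: Σ corner-gray over 8 cells = 4091  → 29.0359
row 1: Σ corner-gray over 8 cells = 4676  → 33.1879
row 2: Σ corner-gray over 8 cells = 4727  → 33.5499
row 3: Σ corner-gray over 8 cells = 4197  → 29.7882
row 4: Σ corner-gray over 8 cells = 4278  → 30.3631
Σ rows: total corner-gray = 21969  → 155.9251 mm³


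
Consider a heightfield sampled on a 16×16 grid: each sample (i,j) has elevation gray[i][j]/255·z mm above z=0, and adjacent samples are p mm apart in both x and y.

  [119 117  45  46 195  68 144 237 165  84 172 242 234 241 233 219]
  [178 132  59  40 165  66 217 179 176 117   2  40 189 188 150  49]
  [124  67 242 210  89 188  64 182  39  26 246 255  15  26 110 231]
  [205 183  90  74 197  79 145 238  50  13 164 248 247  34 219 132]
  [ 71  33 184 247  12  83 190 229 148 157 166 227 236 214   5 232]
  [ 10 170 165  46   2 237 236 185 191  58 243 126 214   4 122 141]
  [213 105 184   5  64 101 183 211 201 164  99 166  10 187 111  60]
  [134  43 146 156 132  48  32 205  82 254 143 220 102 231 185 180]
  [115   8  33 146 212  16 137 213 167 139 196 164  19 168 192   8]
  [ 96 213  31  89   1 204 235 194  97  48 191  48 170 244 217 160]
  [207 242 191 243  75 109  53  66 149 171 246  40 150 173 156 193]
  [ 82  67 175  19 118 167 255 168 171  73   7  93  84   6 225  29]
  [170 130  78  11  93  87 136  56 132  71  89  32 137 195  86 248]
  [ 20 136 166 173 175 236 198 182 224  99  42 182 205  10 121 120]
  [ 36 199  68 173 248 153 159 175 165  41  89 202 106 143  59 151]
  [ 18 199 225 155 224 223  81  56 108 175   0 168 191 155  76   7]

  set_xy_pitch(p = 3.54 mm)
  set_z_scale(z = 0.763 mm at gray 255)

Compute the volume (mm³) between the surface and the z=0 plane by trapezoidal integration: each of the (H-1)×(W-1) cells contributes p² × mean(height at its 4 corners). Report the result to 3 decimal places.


1137.035

height_mm = gray/255 × 0.763; cell vol = 3.54² × mean(4 corners)
unit = 3.54² × 0.763 / (4×255) = 0.00937413 mm³ per gray-sum
row 0: Σ corner-gray over 15 cells = 8451  → 79.2208
row 1: Σ corner-gray over 15 cells = 7540  → 70.6809
row 2: Σ corner-gray over 15 cells = 8172  → 76.6054
row 3: Σ corner-gray over 15 cells = 8864  → 83.0923
row 4: Σ corner-gray over 15 cells = 8714  → 81.6862
row 5: Σ corner-gray over 15 cells = 8004  → 75.0305
row 6: Σ corner-gray over 15 cells = 8127  → 76.1835
row 7: Σ corner-gray over 15 cells = 8015  → 75.1336
row 8: Σ corner-gray over 15 cells = 7963  → 74.6462
row 9: Σ corner-gray over 15 cells = 8748  → 82.0049
row 10: Σ corner-gray over 15 cells = 7895  → 74.0087
row 11: Σ corner-gray over 15 cells = 6451  → 60.4725
row 12: Σ corner-gray over 15 cells = 7522  → 70.5122
row 13: Σ corner-gray over 15 cells = 8585  → 80.4769
row 14: Σ corner-gray over 15 cells = 8244  → 77.2803
Σ rows: total corner-gray = 121295  → 1137.0349 mm³


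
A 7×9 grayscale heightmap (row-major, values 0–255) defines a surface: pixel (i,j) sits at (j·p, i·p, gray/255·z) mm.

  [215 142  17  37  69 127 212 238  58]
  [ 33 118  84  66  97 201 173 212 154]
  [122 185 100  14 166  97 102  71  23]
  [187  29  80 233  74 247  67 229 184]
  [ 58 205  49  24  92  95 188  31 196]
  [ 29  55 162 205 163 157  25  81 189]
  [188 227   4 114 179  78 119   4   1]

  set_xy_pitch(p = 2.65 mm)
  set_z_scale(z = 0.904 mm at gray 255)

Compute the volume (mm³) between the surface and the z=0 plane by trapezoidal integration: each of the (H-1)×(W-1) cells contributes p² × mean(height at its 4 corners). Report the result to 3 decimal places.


140.995

height_mm = gray/255 × 0.904; cell vol = 2.65² × mean(4 corners)
unit = 2.65² × 0.904 / (4×255) = 0.00622386 mm³ per gray-sum
row 0: Σ corner-gray over 8 cells = 4046  → 25.1817
row 1: Σ corner-gray over 8 cells = 3704  → 23.0532
row 2: Σ corner-gray over 8 cells = 3904  → 24.2980
row 3: Σ corner-gray over 8 cells = 3911  → 24.3415
row 4: Σ corner-gray over 8 cells = 3536  → 22.0076
row 5: Σ corner-gray over 8 cells = 3553  → 22.1134
Σ rows: total corner-gray = 22654  → 140.9954 mm³


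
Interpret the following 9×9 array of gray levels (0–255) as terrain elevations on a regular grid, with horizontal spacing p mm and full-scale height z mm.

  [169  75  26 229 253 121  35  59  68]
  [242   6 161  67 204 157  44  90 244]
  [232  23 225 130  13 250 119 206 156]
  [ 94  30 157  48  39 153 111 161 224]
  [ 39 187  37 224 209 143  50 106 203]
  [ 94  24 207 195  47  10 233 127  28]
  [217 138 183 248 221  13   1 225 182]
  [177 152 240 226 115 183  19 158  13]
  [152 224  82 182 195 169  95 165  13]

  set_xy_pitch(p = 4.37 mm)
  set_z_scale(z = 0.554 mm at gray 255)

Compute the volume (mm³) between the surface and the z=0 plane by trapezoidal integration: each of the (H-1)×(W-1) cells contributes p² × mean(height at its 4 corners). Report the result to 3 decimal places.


350.291

height_mm = gray/255 × 0.554; cell vol = 4.37² × mean(4 corners)
unit = 4.37² × 0.554 / (4×255) = 0.0103722 mm³ per gray-sum
row 0: Σ corner-gray over 8 cells = 3777  → 39.1759
row 1: Σ corner-gray over 8 cells = 4264  → 44.2272
row 2: Σ corner-gray over 8 cells = 4036  → 41.8624
row 3: Σ corner-gray over 8 cells = 3870  → 40.1406
row 4: Σ corner-gray over 8 cells = 3962  → 41.0948
row 5: Σ corner-gray over 8 cells = 4265  → 44.2376
row 6: Σ corner-gray over 8 cells = 4833  → 50.1290
row 7: Σ corner-gray over 8 cells = 4765  → 49.4237
Σ rows: total corner-gray = 33772  → 350.2912 mm³


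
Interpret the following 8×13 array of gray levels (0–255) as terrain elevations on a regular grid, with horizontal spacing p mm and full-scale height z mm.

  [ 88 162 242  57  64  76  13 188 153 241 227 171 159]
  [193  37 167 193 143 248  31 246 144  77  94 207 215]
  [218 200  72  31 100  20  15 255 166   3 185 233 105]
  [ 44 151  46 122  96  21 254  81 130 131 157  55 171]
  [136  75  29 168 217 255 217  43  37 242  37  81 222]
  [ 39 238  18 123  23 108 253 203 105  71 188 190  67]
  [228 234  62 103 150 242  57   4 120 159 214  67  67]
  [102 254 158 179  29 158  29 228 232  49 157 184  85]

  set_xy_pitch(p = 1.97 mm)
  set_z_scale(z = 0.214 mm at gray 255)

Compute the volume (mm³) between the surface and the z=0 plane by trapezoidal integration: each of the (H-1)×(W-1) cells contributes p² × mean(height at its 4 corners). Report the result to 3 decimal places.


35.925

height_mm = gray/255 × 0.214; cell vol = 1.97² × mean(4 corners)
unit = 1.97² × 0.214 / (4×255) = 0.000814228 mm³ per gray-sum
row 0: Σ corner-gray over 12 cells = 7017  → 5.7134
row 1: Σ corner-gray over 12 cells = 6465  → 5.2640
row 2: Σ corner-gray over 12 cells = 5586  → 4.5483
row 3: Σ corner-gray over 12 cells = 5863  → 4.7738
row 4: Σ corner-gray over 12 cells = 6306  → 5.1345
row 5: Σ corner-gray over 12 cells = 6265  → 5.1011
row 6: Σ corner-gray over 12 cells = 6620  → 5.3902
Σ rows: total corner-gray = 44122  → 35.9254 mm³
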